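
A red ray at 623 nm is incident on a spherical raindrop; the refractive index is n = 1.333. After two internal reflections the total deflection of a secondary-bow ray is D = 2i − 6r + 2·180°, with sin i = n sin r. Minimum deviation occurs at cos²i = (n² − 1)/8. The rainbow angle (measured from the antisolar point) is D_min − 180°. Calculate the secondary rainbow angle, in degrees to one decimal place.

50.9°

cos²i = (1.77689 − 1)/8 = 0.09711; i = arccos(0.31163) = 71.843°.
sin r = sin 71.843°/1.333 = 0.71283; r = 45.466°.
D_min = 2·71.843° − 6·45.466° + 360° = 230.891°.
Rainbow angle = D_min − 180° = 50.891°.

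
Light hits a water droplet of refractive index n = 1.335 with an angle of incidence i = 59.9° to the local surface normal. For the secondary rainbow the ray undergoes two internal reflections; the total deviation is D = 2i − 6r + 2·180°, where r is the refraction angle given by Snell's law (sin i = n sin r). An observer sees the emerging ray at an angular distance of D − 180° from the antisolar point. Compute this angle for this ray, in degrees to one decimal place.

sin r = sin 59.9° / 1.335 = 0.8652/1.335 = 0.6481; r = 40.40°.
D = 2·59.9° − 6·40.40° + 2·180° = 119.80° − 242.37° + 360° = 237.43°.
Angle from antisolar point = D − 180° = 57.43°.

57.4°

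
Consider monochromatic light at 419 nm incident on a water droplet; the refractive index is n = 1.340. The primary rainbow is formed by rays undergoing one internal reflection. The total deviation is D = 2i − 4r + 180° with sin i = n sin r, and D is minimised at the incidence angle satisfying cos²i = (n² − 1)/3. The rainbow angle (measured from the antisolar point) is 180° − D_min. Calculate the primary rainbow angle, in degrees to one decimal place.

41.1°

cos²i = (1.79560 − 1)/3 = 0.26520; i = arccos(0.51498) = 59.004°.
sin r = sin 59.004°/1.340 = 0.63971; r = 39.770°.
D_min = 2·59.004° − 4·39.770° + 180° = 138.929°.
Rainbow angle = 180° − D_min = 41.071°.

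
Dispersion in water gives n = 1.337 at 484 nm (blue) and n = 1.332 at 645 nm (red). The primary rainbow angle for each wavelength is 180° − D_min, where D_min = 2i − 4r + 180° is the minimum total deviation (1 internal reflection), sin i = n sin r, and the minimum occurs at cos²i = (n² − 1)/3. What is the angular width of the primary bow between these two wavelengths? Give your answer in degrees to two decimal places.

0.72°

At 484 nm (n = 1.337): cos²i = 0.26252 → i = 59.178°, r = 39.964°, D_min = 138.500°, rainbow angle = 41.500°.
At 645 nm (n = 1.332): cos²i = 0.25807 → i = 59.469°, r = 40.290°, D_min = 137.776°, rainbow angle = 42.224°.
Angular width = |41.500° − 42.224°| = 0.724°.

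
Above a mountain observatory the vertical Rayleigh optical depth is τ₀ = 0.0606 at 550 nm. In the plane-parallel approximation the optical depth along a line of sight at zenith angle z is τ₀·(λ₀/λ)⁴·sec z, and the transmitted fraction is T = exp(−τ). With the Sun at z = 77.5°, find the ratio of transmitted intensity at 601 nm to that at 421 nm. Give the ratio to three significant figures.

1.86

Airmass: sec 77.5° = 4.6202.
τ(601 nm) = 0.0606 × (550/601)⁴ × 4.6202 = 0.0606 × 0.7014 × 4.6202 = 0.1964.
τ(421 nm) = 0.0606 × (550/421)⁴ × 4.6202 = 0.0606 × 2.9129 × 4.6202 = 0.8156.
T(601)/T(421) = exp(τ_B − τ_A) = exp(0.6192) = 1.8574.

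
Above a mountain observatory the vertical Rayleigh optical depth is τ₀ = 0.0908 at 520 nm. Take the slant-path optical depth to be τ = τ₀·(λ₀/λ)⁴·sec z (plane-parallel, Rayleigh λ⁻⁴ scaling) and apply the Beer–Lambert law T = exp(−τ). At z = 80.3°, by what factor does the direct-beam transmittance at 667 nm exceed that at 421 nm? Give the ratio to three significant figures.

Airmass: sec 80.3° = 5.9351.
τ(667 nm) = 0.0908 × (520/667)⁴ × 5.9351 = 0.0908 × 0.3694 × 5.9351 = 0.1991.
τ(421 nm) = 0.0908 × (520/421)⁴ × 5.9351 = 0.0908 × 2.3275 × 5.9351 = 1.2543.
T(667)/T(421) = exp(τ_B − τ_A) = exp(1.0552) = 2.8726.

2.87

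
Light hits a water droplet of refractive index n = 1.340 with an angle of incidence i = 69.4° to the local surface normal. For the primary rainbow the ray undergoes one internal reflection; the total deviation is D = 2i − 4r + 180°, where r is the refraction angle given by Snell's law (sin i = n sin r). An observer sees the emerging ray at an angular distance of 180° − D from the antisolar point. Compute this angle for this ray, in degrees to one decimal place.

sin r = sin 69.4° / 1.340 = 0.9361/1.340 = 0.6986; r = 44.31°.
D = 2·69.4° − 4·44.31° + 180° = 138.80° − 177.24° + 180° = 141.56°.
Angle from antisolar point = 180° − D = 38.44°.

38.4°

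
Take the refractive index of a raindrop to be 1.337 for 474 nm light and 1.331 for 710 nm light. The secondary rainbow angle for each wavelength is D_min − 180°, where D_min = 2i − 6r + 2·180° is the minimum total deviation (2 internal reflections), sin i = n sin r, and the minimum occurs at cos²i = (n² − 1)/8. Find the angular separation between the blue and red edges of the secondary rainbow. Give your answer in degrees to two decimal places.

1.57°

At 474 nm (n = 1.337): cos²i = 0.09845 → i = 71.714°, r = 45.249°, D_min = 231.934°, rainbow angle = 51.934°.
At 710 nm (n = 1.331): cos²i = 0.09645 → i = 71.907°, r = 45.575°, D_min = 230.365°, rainbow angle = 50.365°.
Angular width = |51.934° − 50.365°| = 1.569°.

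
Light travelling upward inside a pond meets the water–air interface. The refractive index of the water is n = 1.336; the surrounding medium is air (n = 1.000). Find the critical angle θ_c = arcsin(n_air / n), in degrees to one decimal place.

48.5°

sin θ_c = n_air / n = 1.000 / 1.336 = 0.7485.
θ_c = arcsin(0.7485) = 48.46°.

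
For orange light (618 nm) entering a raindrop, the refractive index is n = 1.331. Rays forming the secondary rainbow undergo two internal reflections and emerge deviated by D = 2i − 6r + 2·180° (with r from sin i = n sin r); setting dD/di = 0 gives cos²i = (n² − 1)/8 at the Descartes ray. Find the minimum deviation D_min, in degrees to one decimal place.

cos²i = (1.77156 − 1)/8 = 0.09645; i = arccos(0.31056) = 71.907°.
sin r = sin 71.907°/1.331 = 0.71417; r = 45.575°.
D_min = 2·71.907° − 6·45.575° + 360° = 230.365°.

230.4°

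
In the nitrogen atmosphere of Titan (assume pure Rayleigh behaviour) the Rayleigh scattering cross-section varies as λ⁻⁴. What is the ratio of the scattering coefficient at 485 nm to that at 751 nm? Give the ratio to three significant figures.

5.75

Rayleigh scattering ∝ λ⁻⁴, so the ratio of coefficients is the inverse fourth power of the wavelength ratio.
σ(485)/σ(751) = (751/485)⁴ = (1.5485)⁴ = 5.749.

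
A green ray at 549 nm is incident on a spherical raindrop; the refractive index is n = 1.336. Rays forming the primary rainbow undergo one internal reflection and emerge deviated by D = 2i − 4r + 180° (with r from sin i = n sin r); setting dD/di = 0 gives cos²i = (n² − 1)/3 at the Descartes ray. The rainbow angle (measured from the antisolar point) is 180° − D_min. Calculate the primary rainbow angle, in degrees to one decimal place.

cos²i = (1.78490 − 1)/3 = 0.26163; i = arccos(0.51150) = 59.236°.
sin r = sin 59.236°/1.336 = 0.64318; r = 40.029°.
D_min = 2·59.236° − 4·40.029° + 180° = 138.356°.
Rainbow angle = 180° − D_min = 41.644°.

41.6°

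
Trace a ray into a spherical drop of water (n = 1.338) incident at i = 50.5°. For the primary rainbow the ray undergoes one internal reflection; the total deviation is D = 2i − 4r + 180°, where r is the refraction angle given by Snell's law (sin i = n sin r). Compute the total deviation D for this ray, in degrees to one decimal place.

140.1°

sin r = sin 50.5° / 1.338 = 0.7716/1.338 = 0.5767; r = 35.22°.
D = 2·50.5° − 4·35.22° + 180° = 101.00° − 140.88° + 180° = 140.12°.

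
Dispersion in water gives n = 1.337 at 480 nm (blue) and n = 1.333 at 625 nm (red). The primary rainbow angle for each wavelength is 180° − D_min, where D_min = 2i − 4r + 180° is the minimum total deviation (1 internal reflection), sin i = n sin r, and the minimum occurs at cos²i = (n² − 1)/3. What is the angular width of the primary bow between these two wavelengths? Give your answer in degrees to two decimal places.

0.58°

At 480 nm (n = 1.337): cos²i = 0.26252 → i = 59.178°, r = 39.964°, D_min = 138.500°, rainbow angle = 41.500°.
At 625 nm (n = 1.333): cos²i = 0.25896 → i = 59.410°, r = 40.225°, D_min = 137.922°, rainbow angle = 42.078°.
Angular width = |41.500° − 42.078°| = 0.578°.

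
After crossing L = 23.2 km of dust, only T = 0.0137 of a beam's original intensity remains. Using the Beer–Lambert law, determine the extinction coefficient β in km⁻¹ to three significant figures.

0.185 km⁻¹

Beer–Lambert: T = exp(−βL) ⇒ β = −ln(T)/L = −ln(0.0137)/23.2 = 4.2904/23.2 = 0.1849 km⁻¹.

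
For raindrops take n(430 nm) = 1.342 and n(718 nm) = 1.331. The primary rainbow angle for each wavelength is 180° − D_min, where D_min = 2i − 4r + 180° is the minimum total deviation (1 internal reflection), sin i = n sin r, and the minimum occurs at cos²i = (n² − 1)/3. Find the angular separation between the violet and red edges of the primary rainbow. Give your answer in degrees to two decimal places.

1.58°

At 430 nm (n = 1.342): cos²i = 0.26699 → i = 58.888°, r = 39.641°, D_min = 139.213°, rainbow angle = 40.787°.
At 718 nm (n = 1.331): cos²i = 0.25719 → i = 59.527°, r = 40.356°, D_min = 137.630°, rainbow angle = 42.370°.
Angular width = |40.787° − 42.370°| = 1.583°.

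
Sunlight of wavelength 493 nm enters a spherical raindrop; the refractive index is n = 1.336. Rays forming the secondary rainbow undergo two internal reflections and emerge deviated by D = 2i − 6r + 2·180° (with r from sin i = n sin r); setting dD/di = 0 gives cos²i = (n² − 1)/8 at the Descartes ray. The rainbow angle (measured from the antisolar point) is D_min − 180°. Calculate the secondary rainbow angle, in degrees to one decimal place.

cos²i = (1.78490 − 1)/8 = 0.09811; i = arccos(0.31323) = 71.746°.
sin r = sin 71.746°/1.336 = 0.71084; r = 45.303°.
D_min = 2·71.746° − 6·45.303° + 360° = 231.674°.
Rainbow angle = D_min − 180° = 51.674°.

51.7°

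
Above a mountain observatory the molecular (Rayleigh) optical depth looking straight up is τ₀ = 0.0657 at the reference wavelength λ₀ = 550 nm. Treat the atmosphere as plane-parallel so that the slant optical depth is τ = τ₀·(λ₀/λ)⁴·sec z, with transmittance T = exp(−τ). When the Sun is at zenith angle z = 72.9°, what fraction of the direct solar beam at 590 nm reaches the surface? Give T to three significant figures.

0.845

sec 72.9° = 3.4009.
τ = 0.0657 × (550/590)⁴ × 3.4009 = 0.0657 × 0.7552 × 3.4009 = 0.1687.
T = exp(−0.1687) = 0.8447.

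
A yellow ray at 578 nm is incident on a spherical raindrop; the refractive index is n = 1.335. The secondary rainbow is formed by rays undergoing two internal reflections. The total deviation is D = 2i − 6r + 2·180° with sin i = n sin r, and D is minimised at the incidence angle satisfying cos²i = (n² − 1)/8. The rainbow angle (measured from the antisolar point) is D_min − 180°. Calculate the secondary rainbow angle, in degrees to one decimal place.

cos²i = (1.78222 − 1)/8 = 0.09778; i = arccos(0.31269) = 71.778°.
sin r = sin 71.778°/1.335 = 0.71150; r = 45.357°.
D_min = 2·71.778° − 6·45.357° + 360° = 231.414°.
Rainbow angle = D_min − 180° = 51.414°.

51.4°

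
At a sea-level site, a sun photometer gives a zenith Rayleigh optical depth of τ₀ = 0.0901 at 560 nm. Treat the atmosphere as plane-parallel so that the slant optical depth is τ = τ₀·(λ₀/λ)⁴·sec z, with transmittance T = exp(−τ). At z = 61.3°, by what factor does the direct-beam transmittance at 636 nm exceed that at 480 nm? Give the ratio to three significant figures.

1.26

Airmass: sec 61.3° = 2.0824.
τ(636 nm) = 0.0901 × (560/636)⁴ × 2.0824 = 0.0901 × 0.6011 × 2.0824 = 0.1128.
τ(480 nm) = 0.0901 × (560/480)⁴ × 2.0824 = 0.0901 × 1.8526 × 2.0824 = 0.3476.
T(636)/T(480) = exp(τ_B − τ_A) = exp(0.2348) = 1.2647.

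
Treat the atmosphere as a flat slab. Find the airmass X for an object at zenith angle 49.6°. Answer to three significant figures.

1.54

X = sec z = 1/cos 49.6° = 1/0.6481 = 1.5429.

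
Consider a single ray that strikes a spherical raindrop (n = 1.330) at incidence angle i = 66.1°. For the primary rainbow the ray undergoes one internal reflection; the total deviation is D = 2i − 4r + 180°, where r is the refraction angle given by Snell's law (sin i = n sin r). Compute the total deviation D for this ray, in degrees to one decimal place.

138.5°

sin r = sin 66.1° / 1.330 = 0.9143/1.330 = 0.6874; r = 43.43°.
D = 2·66.1° − 4·43.43° + 180° = 132.20° − 173.70° + 180° = 138.50°.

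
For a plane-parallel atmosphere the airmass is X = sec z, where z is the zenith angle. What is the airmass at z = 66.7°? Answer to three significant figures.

2.53

X = sec z = 1/cos 66.7° = 1/0.3955 = 2.5282.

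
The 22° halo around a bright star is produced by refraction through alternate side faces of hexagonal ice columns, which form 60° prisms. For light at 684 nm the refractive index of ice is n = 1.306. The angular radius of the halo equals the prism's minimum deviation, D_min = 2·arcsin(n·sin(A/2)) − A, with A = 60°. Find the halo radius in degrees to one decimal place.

n·sin(A/2) = 1.306 × sin 30° = 1.306 × 0.5000 = 0.6530.
D_min = 2·arcsin(0.6530) − 60° = 2 × 40.768° − 60° = 21.536°.

21.5°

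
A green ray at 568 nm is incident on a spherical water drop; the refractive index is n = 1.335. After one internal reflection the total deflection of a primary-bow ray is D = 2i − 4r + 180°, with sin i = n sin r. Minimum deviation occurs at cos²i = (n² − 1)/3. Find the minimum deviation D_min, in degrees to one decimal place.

138.2°

cos²i = (1.78222 − 1)/3 = 0.26074; i = arccos(0.51063) = 59.294°.
sin r = sin 59.294°/1.335 = 0.64405; r = 40.094°.
D_min = 2·59.294° − 4·40.094° + 180° = 138.212°.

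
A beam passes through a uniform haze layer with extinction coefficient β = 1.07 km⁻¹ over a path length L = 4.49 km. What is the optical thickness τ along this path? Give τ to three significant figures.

τ = β·L = 1.07 × 4.49 = 4.8043.

4.80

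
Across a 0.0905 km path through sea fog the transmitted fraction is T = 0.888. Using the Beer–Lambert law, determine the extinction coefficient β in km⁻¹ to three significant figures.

Beer–Lambert: T = exp(−βL) ⇒ β = −ln(T)/L = −ln(0.888)/0.0905 = 0.1188/0.0905 = 1.313 km⁻¹.

1.31 km⁻¹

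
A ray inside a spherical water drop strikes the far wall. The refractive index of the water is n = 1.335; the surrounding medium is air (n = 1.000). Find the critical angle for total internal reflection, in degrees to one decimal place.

sin θ_c = n_air / n = 1.000 / 1.335 = 0.7491.
θ_c = arcsin(0.7491) = 48.51°.

48.5°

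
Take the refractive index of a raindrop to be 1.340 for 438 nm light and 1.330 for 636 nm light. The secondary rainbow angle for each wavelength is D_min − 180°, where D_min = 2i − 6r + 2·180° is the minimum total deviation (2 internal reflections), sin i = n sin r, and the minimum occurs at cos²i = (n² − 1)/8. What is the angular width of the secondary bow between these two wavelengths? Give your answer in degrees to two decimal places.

At 438 nm (n = 1.340): cos²i = 0.09945 → i = 71.618°, r = 45.088°, D_min = 232.709°, rainbow angle = 52.709°.
At 636 nm (n = 1.330): cos²i = 0.09611 → i = 71.940°, r = 45.630°, D_min = 230.101°, rainbow angle = 50.101°.
Angular width = |52.709° − 50.101°| = 2.608°.

2.61°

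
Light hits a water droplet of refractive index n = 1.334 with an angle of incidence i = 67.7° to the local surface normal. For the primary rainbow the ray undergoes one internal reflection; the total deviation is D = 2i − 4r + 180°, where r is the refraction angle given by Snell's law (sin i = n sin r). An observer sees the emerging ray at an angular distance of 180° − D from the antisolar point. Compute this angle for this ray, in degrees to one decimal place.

40.3°

sin r = sin 67.7° / 1.334 = 0.9252/1.334 = 0.6936; r = 43.91°.
D = 2·67.7° − 4·43.91° + 180° = 135.40° − 175.65° + 180° = 139.75°.
Angle from antisolar point = 180° − D = 40.25°.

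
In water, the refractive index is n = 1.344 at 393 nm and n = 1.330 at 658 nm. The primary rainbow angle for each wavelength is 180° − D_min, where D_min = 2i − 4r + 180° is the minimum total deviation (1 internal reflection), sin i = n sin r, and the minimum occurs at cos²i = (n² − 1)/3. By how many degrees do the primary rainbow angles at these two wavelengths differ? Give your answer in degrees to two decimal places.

2.01°

At 393 nm (n = 1.344): cos²i = 0.26878 → i = 58.772°, r = 39.512°, D_min = 139.495°, rainbow angle = 40.505°.
At 658 nm (n = 1.330): cos²i = 0.25630 → i = 59.585°, r = 40.422°, D_min = 137.484°, rainbow angle = 42.516°.
Angular width = |40.505° − 42.516°| = 2.011°.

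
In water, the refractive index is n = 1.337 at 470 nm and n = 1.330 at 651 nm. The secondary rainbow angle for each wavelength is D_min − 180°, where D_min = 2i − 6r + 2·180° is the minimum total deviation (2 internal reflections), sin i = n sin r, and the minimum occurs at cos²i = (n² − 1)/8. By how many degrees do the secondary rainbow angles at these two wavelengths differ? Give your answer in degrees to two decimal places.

At 470 nm (n = 1.337): cos²i = 0.09845 → i = 71.714°, r = 45.249°, D_min = 231.934°, rainbow angle = 51.934°.
At 651 nm (n = 1.330): cos²i = 0.09611 → i = 71.940°, r = 45.630°, D_min = 230.101°, rainbow angle = 50.101°.
Angular width = |51.934° − 50.101°| = 1.832°.

1.83°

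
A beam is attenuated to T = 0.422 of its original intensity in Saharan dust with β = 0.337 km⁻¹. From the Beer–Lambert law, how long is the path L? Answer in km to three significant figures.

Beer–Lambert: T = exp(−βL) ⇒ L = −ln(T)/β = −ln(0.422)/0.337 = 0.8627/0.337 = 2.56 km.

2.56 km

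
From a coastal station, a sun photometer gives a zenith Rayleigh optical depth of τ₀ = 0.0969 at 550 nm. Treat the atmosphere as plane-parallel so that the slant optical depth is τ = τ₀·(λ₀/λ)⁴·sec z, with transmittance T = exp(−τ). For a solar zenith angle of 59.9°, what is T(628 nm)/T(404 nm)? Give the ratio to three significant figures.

1.73

Airmass: sec 59.9° = 1.9940.
τ(628 nm) = 0.0969 × (550/628)⁴ × 1.9940 = 0.0969 × 0.5883 × 1.9940 = 0.1137.
τ(404 nm) = 0.0969 × (550/404)⁴ × 1.9940 = 0.0969 × 3.4350 × 1.9940 = 0.6637.
T(628)/T(404) = exp(τ_B − τ_A) = exp(0.5500) = 1.7333.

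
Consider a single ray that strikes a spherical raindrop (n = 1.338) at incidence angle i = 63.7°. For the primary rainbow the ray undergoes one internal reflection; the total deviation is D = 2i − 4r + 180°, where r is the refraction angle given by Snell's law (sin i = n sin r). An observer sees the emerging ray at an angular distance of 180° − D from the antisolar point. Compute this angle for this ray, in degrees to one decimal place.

40.9°

sin r = sin 63.7° / 1.338 = 0.8965/1.338 = 0.6700; r = 42.07°.
D = 2·63.7° − 4·42.07° + 180° = 127.40° − 168.27° + 180° = 139.13°.
Angle from antisolar point = 180° − D = 40.87°.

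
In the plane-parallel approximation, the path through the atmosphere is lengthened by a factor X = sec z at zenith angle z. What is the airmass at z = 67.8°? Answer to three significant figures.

2.65

X = sec z = 1/cos 67.8° = 1/0.3778 = 2.6466.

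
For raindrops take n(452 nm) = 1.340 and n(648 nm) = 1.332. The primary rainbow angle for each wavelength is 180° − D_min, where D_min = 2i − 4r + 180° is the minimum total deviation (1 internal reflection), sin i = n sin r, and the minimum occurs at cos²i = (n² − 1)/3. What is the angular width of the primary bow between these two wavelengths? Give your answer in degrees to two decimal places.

1.15°

At 452 nm (n = 1.340): cos²i = 0.26520 → i = 59.004°, r = 39.770°, D_min = 138.929°, rainbow angle = 41.071°.
At 648 nm (n = 1.332): cos²i = 0.25807 → i = 59.469°, r = 40.290°, D_min = 137.776°, rainbow angle = 42.224°.
Angular width = |41.071° − 42.224°| = 1.153°.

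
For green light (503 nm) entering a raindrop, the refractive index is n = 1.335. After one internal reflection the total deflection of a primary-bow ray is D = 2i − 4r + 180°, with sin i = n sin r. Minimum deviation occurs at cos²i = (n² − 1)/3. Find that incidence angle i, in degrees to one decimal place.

cos²i = (1.335² − 1)/3 = (1.78222 − 1)/3 = 0.26074.
cos i = 0.51063, so i = 59.294°.

59.3°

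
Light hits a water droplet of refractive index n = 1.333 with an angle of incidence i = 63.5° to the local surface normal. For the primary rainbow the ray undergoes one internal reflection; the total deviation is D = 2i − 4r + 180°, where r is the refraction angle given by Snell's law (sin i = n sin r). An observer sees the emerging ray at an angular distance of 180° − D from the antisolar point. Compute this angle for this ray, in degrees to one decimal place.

41.7°

sin r = sin 63.5° / 1.333 = 0.8949/1.333 = 0.6714; r = 42.17°.
D = 2·63.5° − 4·42.17° + 180° = 127.00° − 168.69° + 180° = 138.31°.
Angle from antisolar point = 180° − D = 41.69°.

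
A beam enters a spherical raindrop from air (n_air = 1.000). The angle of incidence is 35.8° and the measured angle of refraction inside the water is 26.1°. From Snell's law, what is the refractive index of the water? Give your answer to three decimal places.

n = sin θ_i / sin θ_r = sin 35.8° / sin 26.1° = 0.5850 / 0.4399 = 1.3296.

1.330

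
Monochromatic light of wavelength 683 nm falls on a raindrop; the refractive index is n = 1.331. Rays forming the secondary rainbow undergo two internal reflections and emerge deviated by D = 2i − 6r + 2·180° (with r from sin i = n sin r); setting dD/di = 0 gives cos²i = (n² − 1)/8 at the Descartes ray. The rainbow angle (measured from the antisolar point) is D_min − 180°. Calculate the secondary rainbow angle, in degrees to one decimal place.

cos²i = (1.77156 − 1)/8 = 0.09645; i = arccos(0.31056) = 71.907°.
sin r = sin 71.907°/1.331 = 0.71417; r = 45.575°.
D_min = 2·71.907° − 6·45.575° + 360° = 230.365°.
Rainbow angle = D_min − 180° = 50.365°.

50.4°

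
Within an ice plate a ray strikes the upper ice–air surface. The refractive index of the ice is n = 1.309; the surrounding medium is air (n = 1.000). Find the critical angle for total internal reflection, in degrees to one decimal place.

sin θ_c = n_air / n = 1.000 / 1.309 = 0.7639.
θ_c = arcsin(0.7639) = 49.81°.

49.8°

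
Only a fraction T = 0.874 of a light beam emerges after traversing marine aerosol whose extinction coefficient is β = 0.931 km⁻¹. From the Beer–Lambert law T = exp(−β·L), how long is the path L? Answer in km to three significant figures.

0.145 km

Beer–Lambert: T = exp(−βL) ⇒ L = −ln(T)/β = −ln(0.874)/0.931 = 0.1347/0.931 = 0.1447 km.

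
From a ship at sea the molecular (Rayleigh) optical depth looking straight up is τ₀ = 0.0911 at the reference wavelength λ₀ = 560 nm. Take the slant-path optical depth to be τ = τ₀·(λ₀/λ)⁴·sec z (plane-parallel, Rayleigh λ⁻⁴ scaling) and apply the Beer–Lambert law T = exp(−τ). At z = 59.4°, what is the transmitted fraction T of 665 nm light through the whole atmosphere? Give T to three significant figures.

sec 59.4° = 1.9645.
τ = 0.0911 × (560/665)⁴ × 1.9645 = 0.0911 × 0.5029 × 1.9645 = 0.0900.
T = exp(−0.0900) = 0.9139.

0.914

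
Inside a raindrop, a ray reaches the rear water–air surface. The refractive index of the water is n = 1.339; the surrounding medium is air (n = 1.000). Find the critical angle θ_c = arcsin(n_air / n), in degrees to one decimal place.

sin θ_c = n_air / n = 1.000 / 1.339 = 0.7468.
θ_c = arcsin(0.7468) = 48.32°.

48.3°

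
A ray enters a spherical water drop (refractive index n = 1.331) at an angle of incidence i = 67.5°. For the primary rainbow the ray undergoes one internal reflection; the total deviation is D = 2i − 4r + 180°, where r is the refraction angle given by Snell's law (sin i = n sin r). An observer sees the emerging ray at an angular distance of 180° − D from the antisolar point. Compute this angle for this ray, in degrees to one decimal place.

sin r = sin 67.5° / 1.331 = 0.9239/1.331 = 0.6941; r = 43.96°.
D = 2·67.5° − 4·43.96° + 180° = 135.00° − 175.83° + 180° = 139.17°.
Angle from antisolar point = 180° − D = 40.83°.

40.8°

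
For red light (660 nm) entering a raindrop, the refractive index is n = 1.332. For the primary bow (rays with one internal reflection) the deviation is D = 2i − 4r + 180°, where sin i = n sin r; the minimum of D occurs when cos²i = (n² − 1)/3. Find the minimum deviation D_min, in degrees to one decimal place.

137.8°

cos²i = (1.77422 − 1)/3 = 0.25807; i = arccos(0.50801) = 59.469°.
sin r = sin 59.469°/1.332 = 0.64666; r = 40.290°.
D_min = 2·59.469° − 4·40.290° + 180° = 137.776°.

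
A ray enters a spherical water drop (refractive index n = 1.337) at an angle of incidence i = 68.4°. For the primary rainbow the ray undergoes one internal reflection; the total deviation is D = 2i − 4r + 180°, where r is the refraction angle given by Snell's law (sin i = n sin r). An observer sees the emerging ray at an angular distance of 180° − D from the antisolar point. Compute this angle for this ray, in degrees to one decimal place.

sin r = sin 68.4° / 1.337 = 0.9298/1.337 = 0.6954; r = 44.06°.
D = 2·68.4° − 4·44.06° + 180° = 136.80° − 176.24° + 180° = 140.56°.
Angle from antisolar point = 180° − D = 39.44°.

39.4°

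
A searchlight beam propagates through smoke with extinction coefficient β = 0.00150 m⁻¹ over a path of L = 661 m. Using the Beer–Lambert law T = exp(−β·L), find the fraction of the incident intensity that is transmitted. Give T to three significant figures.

τ = β·L = 0.00150 × 661 = 0.9915.
T = exp(−0.9915) = 0.3710.

0.371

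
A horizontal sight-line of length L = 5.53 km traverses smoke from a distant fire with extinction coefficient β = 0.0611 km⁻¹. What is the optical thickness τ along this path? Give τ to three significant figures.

τ = β·L = 0.0611 × 5.53 = 0.3379.

0.338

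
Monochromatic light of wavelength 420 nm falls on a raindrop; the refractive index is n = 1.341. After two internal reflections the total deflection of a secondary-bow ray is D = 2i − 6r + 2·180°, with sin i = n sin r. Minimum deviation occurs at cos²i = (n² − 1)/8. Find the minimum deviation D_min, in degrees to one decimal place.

233.0°

cos²i = (1.79828 − 1)/8 = 0.09979; i = arccos(0.31589) = 71.586°.
sin r = sin 71.586°/1.341 = 0.70753; r = 45.034°.
D_min = 2·71.586° − 6·45.034° + 360° = 232.966°.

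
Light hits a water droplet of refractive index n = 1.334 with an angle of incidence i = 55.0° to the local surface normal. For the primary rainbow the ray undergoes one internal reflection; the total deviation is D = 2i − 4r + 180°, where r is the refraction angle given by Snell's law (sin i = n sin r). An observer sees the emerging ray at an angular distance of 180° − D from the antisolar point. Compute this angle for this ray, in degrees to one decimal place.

41.5°

sin r = sin 55.0° / 1.334 = 0.8192/1.334 = 0.6141; r = 37.88°.
D = 2·55.0° − 4·37.88° + 180° = 110.00° − 151.53° + 180° = 138.47°.
Angle from antisolar point = 180° − D = 41.53°.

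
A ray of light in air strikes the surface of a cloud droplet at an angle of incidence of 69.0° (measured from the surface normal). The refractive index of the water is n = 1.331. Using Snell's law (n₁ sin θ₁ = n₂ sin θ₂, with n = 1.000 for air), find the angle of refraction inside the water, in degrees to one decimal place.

44.5°

Snell: sin θ_r = sin θ_i / n = sin 69.0° / 1.331 = 0.9336 / 1.331 = 0.7014.
θ_r = arcsin(0.7014) = 44.54°.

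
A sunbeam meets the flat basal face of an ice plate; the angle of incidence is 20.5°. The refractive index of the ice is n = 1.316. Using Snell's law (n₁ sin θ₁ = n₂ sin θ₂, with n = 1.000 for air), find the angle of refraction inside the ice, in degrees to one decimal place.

15.4°

Snell: sin θ_r = sin θ_i / n = sin 20.5° / 1.316 = 0.3502 / 1.316 = 0.2661.
θ_r = arcsin(0.2661) = 15.43°.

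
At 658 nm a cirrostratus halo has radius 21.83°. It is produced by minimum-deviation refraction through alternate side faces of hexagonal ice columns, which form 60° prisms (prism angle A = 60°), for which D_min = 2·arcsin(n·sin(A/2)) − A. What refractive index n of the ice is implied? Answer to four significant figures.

Rearranging: n = sin((D_min + A)/2) / sin(A/2).
(D_min + A)/2 = (21.83° + 60°)/2 = 40.915°.
n = sin 40.915° / sin 30° = 0.6549 / 0.5000 = 1.3099.

1.310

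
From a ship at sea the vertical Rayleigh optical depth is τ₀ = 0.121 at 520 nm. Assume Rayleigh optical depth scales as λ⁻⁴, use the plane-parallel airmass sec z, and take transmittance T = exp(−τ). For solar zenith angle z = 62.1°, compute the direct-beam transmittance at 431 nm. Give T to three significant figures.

sec 62.1° = 2.1371.
τ = 0.121 × (520/431)⁴ × 2.1371 = 0.121 × 2.1189 × 2.1371 = 0.5479.
T = exp(−0.5479) = 0.5782.

0.578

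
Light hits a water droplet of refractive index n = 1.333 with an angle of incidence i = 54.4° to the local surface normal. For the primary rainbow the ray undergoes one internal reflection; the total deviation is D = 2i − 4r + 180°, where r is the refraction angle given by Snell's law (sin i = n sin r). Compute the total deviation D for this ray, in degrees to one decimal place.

138.4°

sin r = sin 54.4° / 1.333 = 0.8131/1.333 = 0.6100; r = 37.59°.
D = 2·54.4° − 4·37.59° + 180° = 108.80° − 150.35° + 180° = 138.45°.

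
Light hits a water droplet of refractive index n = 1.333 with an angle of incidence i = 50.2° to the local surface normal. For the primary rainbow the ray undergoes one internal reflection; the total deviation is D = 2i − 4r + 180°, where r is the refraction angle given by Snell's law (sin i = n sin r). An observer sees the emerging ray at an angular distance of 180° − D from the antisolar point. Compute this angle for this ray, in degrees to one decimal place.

sin r = sin 50.2° / 1.333 = 0.7683/1.333 = 0.5764; r = 35.19°.
D = 2·50.2° − 4·35.19° + 180° = 100.40° − 140.78° + 180° = 139.62°.
Angle from antisolar point = 180° − D = 40.38°.

40.4°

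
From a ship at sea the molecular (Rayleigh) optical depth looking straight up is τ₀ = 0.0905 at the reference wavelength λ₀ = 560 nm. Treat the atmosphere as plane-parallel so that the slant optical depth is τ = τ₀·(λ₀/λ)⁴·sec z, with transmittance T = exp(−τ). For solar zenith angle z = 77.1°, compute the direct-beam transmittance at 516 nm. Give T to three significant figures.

0.570

sec 77.1° = 4.4793.
τ = 0.0905 × (560/516)⁴ × 4.4793 = 0.0905 × 1.3872 × 4.4793 = 0.5624.
T = exp(−0.5624) = 0.5699.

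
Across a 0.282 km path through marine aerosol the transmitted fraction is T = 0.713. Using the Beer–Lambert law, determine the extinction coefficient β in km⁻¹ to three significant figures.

1.20 km⁻¹

Beer–Lambert: T = exp(−βL) ⇒ β = −ln(T)/L = −ln(0.713)/0.282 = 0.3383/0.282 = 1.2 km⁻¹.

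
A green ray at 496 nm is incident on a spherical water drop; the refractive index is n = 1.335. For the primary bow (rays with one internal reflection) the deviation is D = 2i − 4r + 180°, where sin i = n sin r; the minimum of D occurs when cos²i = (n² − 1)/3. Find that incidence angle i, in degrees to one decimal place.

cos²i = (1.335² − 1)/3 = (1.78222 − 1)/3 = 0.26074.
cos i = 0.51063, so i = 59.294°.

59.3°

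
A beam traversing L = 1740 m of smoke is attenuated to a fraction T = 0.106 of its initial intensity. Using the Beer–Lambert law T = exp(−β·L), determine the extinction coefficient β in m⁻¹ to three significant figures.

0.00129 m⁻¹

Beer–Lambert: T = exp(−βL) ⇒ β = −ln(T)/L = −ln(0.106)/1740 = 2.2443/1740 = 0.00129 m⁻¹.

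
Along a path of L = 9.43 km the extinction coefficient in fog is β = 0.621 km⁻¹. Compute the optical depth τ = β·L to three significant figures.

5.86

τ = β·L = 0.621 × 9.43 = 5.8560.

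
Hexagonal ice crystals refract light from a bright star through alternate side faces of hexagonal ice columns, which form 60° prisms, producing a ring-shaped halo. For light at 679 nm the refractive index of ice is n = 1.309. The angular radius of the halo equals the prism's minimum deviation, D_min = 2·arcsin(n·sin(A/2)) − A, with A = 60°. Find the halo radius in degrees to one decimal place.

21.8°

n·sin(A/2) = 1.309 × sin 30° = 1.309 × 0.5000 = 0.6545.
D_min = 2·arcsin(0.6545) − 60° = 2 × 40.882° − 60° = 21.763°.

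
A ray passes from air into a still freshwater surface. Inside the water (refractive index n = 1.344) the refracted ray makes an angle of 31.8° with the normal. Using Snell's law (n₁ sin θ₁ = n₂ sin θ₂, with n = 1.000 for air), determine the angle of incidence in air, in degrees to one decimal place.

Snell: sin θ_i = n · sin θ_r = 1.344 × sin 31.8° = 1.344 × 0.5270 = 0.7082.
θ_i = arcsin(0.7082) = 45.09°.

45.1°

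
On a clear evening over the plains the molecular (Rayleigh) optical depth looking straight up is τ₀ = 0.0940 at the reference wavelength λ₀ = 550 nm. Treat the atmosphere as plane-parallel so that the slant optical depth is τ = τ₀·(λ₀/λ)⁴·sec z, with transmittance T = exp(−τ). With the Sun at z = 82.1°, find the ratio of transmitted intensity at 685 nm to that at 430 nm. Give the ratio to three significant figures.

Airmass: sec 82.1° = 7.2757.
τ(685 nm) = 0.0940 × (550/685)⁴ × 7.2757 = 0.0940 × 0.4156 × 7.2757 = 0.2842.
τ(430 nm) = 0.0940 × (550/430)⁴ × 7.2757 = 0.0940 × 2.6766 × 7.2757 = 1.8305.
T(685)/T(430) = exp(τ_B − τ_A) = exp(1.5463) = 4.6940.

4.69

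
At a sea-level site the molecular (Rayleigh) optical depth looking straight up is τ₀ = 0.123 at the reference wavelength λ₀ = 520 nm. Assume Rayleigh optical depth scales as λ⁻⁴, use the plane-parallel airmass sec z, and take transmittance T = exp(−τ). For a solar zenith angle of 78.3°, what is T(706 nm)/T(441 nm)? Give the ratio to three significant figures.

Airmass: sec 78.3° = 4.9313.
τ(706 nm) = 0.123 × (520/706)⁴ × 4.9313 = 0.123 × 0.2943 × 4.9313 = 0.1785.
τ(441 nm) = 0.123 × (520/441)⁴ × 4.9313 = 0.123 × 1.9331 × 4.9313 = 1.1725.
T(706)/T(441) = exp(τ_B − τ_A) = exp(0.9940) = 2.7021.

2.70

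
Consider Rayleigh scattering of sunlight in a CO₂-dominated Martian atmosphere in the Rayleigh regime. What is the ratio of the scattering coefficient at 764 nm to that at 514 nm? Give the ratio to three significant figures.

Rayleigh scattering ∝ λ⁻⁴, so the ratio of coefficients is the inverse fourth power of the wavelength ratio.
σ(764)/σ(514) = (514/764)⁴ = (0.6728)⁴ = 0.2049.

0.205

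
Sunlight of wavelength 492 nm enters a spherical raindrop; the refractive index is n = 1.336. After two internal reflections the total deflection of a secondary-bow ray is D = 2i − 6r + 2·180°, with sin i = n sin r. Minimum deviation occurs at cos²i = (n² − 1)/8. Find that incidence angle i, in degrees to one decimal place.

71.7°

cos²i = (1.336² − 1)/8 = (1.78490 − 1)/8 = 0.09811.
cos i = 0.31323, so i = 71.746°.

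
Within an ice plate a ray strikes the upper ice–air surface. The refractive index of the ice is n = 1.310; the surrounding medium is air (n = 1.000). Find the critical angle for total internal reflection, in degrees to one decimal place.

49.8°

sin θ_c = n_air / n = 1.000 / 1.310 = 0.7634.
θ_c = arcsin(0.7634) = 49.76°.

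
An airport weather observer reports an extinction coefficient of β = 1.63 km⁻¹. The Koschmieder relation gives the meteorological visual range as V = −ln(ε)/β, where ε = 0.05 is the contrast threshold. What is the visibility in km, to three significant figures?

1.84 km

V = −ln(0.05) / 1.63 = 2.996 / 1.63 = 1.8379 km.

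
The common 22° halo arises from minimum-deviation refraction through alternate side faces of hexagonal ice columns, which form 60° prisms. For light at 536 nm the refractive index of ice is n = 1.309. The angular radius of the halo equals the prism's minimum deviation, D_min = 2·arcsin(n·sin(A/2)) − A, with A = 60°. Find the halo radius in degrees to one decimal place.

n·sin(A/2) = 1.309 × sin 30° = 1.309 × 0.5000 = 0.6545.
D_min = 2·arcsin(0.6545) − 60° = 2 × 40.882° − 60° = 21.763°.

21.8°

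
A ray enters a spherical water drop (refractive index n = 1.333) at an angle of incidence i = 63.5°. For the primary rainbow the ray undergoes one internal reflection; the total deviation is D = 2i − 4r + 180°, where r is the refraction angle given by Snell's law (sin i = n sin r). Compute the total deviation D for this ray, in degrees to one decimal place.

sin r = sin 63.5° / 1.333 = 0.8949/1.333 = 0.6714; r = 42.17°.
D = 2·63.5° − 4·42.17° + 180° = 127.00° − 168.69° + 180° = 138.31°.

138.3°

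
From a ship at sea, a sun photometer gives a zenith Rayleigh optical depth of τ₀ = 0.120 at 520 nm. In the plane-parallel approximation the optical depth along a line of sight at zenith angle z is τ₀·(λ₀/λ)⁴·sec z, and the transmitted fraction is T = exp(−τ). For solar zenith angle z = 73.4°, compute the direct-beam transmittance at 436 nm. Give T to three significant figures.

0.427

sec 73.4° = 3.5003.
τ = 0.120 × (520/436)⁴ × 3.5003 = 0.120 × 2.0233 × 3.5003 = 0.8499.
T = exp(−0.8499) = 0.4275.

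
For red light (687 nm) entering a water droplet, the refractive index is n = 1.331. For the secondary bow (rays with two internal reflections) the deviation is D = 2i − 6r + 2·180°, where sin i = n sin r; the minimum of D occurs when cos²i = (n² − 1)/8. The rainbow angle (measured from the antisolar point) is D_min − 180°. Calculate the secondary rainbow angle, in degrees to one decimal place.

50.4°

cos²i = (1.77156 − 1)/8 = 0.09645; i = arccos(0.31056) = 71.907°.
sin r = sin 71.907°/1.331 = 0.71417; r = 45.575°.
D_min = 2·71.907° − 6·45.575° + 360° = 230.365°.
Rainbow angle = D_min − 180° = 50.365°.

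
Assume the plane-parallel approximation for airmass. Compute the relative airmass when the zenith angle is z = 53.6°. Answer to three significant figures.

1.69

X = sec z = 1/cos 53.6° = 1/0.5934 = 1.6852.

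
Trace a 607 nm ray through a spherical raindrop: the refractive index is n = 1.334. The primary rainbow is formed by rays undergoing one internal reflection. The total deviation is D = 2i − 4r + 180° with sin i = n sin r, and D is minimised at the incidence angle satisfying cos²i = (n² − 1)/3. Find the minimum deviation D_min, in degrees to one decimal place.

cos²i = (1.77956 − 1)/3 = 0.25985; i = arccos(0.50976) = 59.352°.
sin r = sin 59.352°/1.334 = 0.64492; r = 40.159°.
D_min = 2·59.352° − 4·40.159° + 180° = 138.067°.

138.1°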